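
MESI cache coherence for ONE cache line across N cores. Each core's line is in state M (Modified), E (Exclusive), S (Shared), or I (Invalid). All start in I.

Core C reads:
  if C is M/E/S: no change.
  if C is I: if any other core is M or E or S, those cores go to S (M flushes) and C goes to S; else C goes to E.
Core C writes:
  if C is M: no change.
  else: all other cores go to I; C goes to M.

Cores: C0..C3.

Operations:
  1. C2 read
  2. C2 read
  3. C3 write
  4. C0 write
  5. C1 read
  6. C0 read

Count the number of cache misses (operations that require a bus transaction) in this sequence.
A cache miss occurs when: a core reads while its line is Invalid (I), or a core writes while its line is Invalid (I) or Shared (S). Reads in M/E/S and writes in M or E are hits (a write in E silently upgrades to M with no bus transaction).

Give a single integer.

Op 1: C2 read [C2 read from I: no other sharers -> C2=E (exclusive)] -> [I,I,E,I] [MISS #1: read from I]
Op 2: C2 read [C2 read: already in E, no change] -> [I,I,E,I] [hit: read from E]
Op 3: C3 write [C3 write: invalidate ['C2=E'] -> C3=M] -> [I,I,I,M] [MISS #2: write from I]
Op 4: C0 write [C0 write: invalidate ['C3=M'] -> C0=M] -> [M,I,I,I] [MISS #3: write from I]
Op 5: C1 read [C1 read from I: others=['C0=M'] -> C1=S, others downsized to S] -> [S,S,I,I] [MISS #4: read from I]
Op 6: C0 read [C0 read: already in S, no change] -> [S,S,I,I] [hit: read from S]

Answer: 4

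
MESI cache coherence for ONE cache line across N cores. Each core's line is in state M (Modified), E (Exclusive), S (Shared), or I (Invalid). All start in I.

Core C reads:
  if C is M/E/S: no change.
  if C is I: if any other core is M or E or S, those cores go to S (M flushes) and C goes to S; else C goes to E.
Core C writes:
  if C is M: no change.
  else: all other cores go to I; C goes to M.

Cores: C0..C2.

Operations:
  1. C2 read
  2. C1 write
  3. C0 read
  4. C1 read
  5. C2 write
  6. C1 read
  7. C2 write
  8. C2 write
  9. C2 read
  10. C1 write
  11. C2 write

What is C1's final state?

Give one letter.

Answer: I

Derivation:
Op 1: C2 read [C2 read from I: no other sharers -> C2=E (exclusive)] -> [I,I,E]
Op 2: C1 write [C1 write: invalidate ['C2=E'] -> C1=M] -> [I,M,I]
Op 3: C0 read [C0 read from I: others=['C1=M'] -> C0=S, others downsized to S] -> [S,S,I]
Op 4: C1 read [C1 read: already in S, no change] -> [S,S,I]
Op 5: C2 write [C2 write: invalidate ['C0=S', 'C1=S'] -> C2=M] -> [I,I,M]
Op 6: C1 read [C1 read from I: others=['C2=M'] -> C1=S, others downsized to S] -> [I,S,S]
Op 7: C2 write [C2 write: invalidate ['C1=S'] -> C2=M] -> [I,I,M]
Op 8: C2 write [C2 write: already M (modified), no change] -> [I,I,M]
Op 9: C2 read [C2 read: already in M, no change] -> [I,I,M]
Op 10: C1 write [C1 write: invalidate ['C2=M'] -> C1=M] -> [I,M,I]
Op 11: C2 write [C2 write: invalidate ['C1=M'] -> C2=M] -> [I,I,M]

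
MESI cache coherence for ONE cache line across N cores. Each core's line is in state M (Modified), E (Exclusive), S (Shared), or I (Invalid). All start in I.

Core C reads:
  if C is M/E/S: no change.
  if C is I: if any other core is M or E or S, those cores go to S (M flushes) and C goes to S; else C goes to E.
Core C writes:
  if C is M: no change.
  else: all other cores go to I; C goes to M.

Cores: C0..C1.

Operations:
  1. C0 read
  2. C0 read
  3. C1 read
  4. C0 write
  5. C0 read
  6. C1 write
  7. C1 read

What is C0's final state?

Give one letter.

Op 1: C0 read [C0 read from I: no other sharers -> C0=E (exclusive)] -> [E,I]
Op 2: C0 read [C0 read: already in E, no change] -> [E,I]
Op 3: C1 read [C1 read from I: others=['C0=E'] -> C1=S, others downsized to S] -> [S,S]
Op 4: C0 write [C0 write: invalidate ['C1=S'] -> C0=M] -> [M,I]
Op 5: C0 read [C0 read: already in M, no change] -> [M,I]
Op 6: C1 write [C1 write: invalidate ['C0=M'] -> C1=M] -> [I,M]
Op 7: C1 read [C1 read: already in M, no change] -> [I,M]

Answer: I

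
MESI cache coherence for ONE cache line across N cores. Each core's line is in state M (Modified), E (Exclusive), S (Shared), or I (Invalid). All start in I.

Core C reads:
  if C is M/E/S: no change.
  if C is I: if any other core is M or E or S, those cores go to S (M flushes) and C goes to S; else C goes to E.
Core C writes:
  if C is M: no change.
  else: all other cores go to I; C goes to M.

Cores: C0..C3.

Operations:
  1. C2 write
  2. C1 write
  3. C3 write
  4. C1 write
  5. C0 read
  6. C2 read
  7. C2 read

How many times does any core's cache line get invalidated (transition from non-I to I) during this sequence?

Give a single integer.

Op 1: C2 write [C2 write: invalidate none -> C2=M] -> [I,I,M,I] (invalidations this op: 0; running total: 0)
Op 2: C1 write [C1 write: invalidate ['C2=M'] -> C1=M] -> [I,M,I,I] (invalidations this op: 1; running total: 1)
Op 3: C3 write [C3 write: invalidate ['C1=M'] -> C3=M] -> [I,I,I,M] (invalidations this op: 1; running total: 2)
Op 4: C1 write [C1 write: invalidate ['C3=M'] -> C1=M] -> [I,M,I,I] (invalidations this op: 1; running total: 3)
Op 5: C0 read [C0 read from I: others=['C1=M'] -> C0=S, others downsized to S] -> [S,S,I,I] (invalidations this op: 0; running total: 3)
Op 6: C2 read [C2 read from I: others=['C0=S', 'C1=S'] -> C2=S, others downsized to S] -> [S,S,S,I] (invalidations this op: 0; running total: 3)
Op 7: C2 read [C2 read: already in S, no change] -> [S,S,S,I] (invalidations this op: 0; running total: 3)

Answer: 3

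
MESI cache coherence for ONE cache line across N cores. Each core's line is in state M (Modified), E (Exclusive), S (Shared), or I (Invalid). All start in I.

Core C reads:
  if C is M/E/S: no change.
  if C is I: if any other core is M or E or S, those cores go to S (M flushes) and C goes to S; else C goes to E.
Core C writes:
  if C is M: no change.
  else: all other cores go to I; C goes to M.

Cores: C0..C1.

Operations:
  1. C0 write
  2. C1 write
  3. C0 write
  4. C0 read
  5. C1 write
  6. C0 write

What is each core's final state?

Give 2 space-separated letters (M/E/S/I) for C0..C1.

Answer: M I

Derivation:
Op 1: C0 write [C0 write: invalidate none -> C0=M] -> [M,I]
Op 2: C1 write [C1 write: invalidate ['C0=M'] -> C1=M] -> [I,M]
Op 3: C0 write [C0 write: invalidate ['C1=M'] -> C0=M] -> [M,I]
Op 4: C0 read [C0 read: already in M, no change] -> [M,I]
Op 5: C1 write [C1 write: invalidate ['C0=M'] -> C1=M] -> [I,M]
Op 6: C0 write [C0 write: invalidate ['C1=M'] -> C0=M] -> [M,I]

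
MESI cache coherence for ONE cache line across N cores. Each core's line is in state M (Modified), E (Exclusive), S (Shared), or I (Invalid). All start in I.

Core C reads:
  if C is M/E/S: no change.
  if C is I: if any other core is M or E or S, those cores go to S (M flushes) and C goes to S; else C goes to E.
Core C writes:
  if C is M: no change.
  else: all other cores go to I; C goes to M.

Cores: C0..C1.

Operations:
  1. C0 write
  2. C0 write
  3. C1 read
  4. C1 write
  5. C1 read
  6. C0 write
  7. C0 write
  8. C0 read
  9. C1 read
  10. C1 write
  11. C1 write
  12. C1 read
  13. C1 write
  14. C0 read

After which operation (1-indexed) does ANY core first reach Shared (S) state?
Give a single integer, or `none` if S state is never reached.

Op 1: C0 write [C0 write: invalidate none -> C0=M] -> [M,I]
Op 2: C0 write [C0 write: already M (modified), no change] -> [M,I]
Op 3: C1 read [C1 read from I: others=['C0=M'] -> C1=S, others downsized to S] -> [S,S]
  -> First S state at op 3; remaining ops need not be traced.

Answer: 3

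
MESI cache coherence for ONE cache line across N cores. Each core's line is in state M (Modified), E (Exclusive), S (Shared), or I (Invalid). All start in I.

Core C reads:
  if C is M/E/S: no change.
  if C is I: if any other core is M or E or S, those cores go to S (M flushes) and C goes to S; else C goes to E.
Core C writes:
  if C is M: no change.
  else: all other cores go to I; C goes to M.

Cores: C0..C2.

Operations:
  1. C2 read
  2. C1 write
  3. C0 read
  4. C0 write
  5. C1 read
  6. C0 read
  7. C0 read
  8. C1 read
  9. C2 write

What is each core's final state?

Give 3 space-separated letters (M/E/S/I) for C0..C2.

Op 1: C2 read [C2 read from I: no other sharers -> C2=E (exclusive)] -> [I,I,E]
Op 2: C1 write [C1 write: invalidate ['C2=E'] -> C1=M] -> [I,M,I]
Op 3: C0 read [C0 read from I: others=['C1=M'] -> C0=S, others downsized to S] -> [S,S,I]
Op 4: C0 write [C0 write: invalidate ['C1=S'] -> C0=M] -> [M,I,I]
Op 5: C1 read [C1 read from I: others=['C0=M'] -> C1=S, others downsized to S] -> [S,S,I]
Op 6: C0 read [C0 read: already in S, no change] -> [S,S,I]
Op 7: C0 read [C0 read: already in S, no change] -> [S,S,I]
Op 8: C1 read [C1 read: already in S, no change] -> [S,S,I]
Op 9: C2 write [C2 write: invalidate ['C0=S', 'C1=S'] -> C2=M] -> [I,I,M]

Answer: I I M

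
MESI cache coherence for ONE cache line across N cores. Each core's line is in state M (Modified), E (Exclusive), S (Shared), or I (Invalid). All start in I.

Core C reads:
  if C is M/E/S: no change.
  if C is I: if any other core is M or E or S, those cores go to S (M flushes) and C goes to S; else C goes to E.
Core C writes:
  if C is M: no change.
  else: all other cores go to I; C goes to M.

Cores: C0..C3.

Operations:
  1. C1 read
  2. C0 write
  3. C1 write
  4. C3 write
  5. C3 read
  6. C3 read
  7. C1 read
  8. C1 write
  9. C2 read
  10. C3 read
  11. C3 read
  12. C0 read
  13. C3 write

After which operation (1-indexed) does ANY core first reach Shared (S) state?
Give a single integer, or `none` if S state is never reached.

Op 1: C1 read [C1 read from I: no other sharers -> C1=E (exclusive)] -> [I,E,I,I]
Op 2: C0 write [C0 write: invalidate ['C1=E'] -> C0=M] -> [M,I,I,I]
Op 3: C1 write [C1 write: invalidate ['C0=M'] -> C1=M] -> [I,M,I,I]
Op 4: C3 write [C3 write: invalidate ['C1=M'] -> C3=M] -> [I,I,I,M]
Op 5: C3 read [C3 read: already in M, no change] -> [I,I,I,M]
Op 6: C3 read [C3 read: already in M, no change] -> [I,I,I,M]
Op 7: C1 read [C1 read from I: others=['C3=M'] -> C1=S, others downsized to S] -> [I,S,I,S]
  -> First S state at op 7; remaining ops need not be traced.

Answer: 7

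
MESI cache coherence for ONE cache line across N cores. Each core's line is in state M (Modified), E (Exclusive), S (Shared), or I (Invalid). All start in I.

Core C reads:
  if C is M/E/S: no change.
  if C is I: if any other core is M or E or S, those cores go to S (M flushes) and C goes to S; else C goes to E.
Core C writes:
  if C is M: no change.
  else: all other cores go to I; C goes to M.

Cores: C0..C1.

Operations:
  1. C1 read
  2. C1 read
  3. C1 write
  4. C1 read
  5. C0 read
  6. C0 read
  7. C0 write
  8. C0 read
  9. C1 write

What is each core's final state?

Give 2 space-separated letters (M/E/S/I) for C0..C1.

Op 1: C1 read [C1 read from I: no other sharers -> C1=E (exclusive)] -> [I,E]
Op 2: C1 read [C1 read: already in E, no change] -> [I,E]
Op 3: C1 write [C1 write: invalidate none -> C1=M] -> [I,M]
Op 4: C1 read [C1 read: already in M, no change] -> [I,M]
Op 5: C0 read [C0 read from I: others=['C1=M'] -> C0=S, others downsized to S] -> [S,S]
Op 6: C0 read [C0 read: already in S, no change] -> [S,S]
Op 7: C0 write [C0 write: invalidate ['C1=S'] -> C0=M] -> [M,I]
Op 8: C0 read [C0 read: already in M, no change] -> [M,I]
Op 9: C1 write [C1 write: invalidate ['C0=M'] -> C1=M] -> [I,M]

Answer: I M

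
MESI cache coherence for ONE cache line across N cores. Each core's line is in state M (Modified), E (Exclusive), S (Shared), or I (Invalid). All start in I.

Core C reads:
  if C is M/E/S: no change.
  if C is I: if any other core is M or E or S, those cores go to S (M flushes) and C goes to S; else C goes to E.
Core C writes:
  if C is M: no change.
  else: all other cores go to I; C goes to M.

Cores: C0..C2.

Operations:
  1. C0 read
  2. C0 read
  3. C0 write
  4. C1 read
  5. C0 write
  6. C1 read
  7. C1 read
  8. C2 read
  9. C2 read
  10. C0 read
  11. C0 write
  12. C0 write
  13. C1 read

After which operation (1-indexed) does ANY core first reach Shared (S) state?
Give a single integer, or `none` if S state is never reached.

Answer: 4

Derivation:
Op 1: C0 read [C0 read from I: no other sharers -> C0=E (exclusive)] -> [E,I,I]
Op 2: C0 read [C0 read: already in E, no change] -> [E,I,I]
Op 3: C0 write [C0 write: invalidate none -> C0=M] -> [M,I,I]
Op 4: C1 read [C1 read from I: others=['C0=M'] -> C1=S, others downsized to S] -> [S,S,I]
  -> First S state at op 4; remaining ops need not be traced.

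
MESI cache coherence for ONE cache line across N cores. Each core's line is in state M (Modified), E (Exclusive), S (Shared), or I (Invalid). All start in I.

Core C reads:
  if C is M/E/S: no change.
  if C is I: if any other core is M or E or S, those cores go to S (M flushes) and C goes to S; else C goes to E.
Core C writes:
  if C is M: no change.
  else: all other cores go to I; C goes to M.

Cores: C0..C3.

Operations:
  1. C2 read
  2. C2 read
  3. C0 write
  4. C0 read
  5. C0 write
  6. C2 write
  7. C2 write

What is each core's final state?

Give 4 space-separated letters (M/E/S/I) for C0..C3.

Op 1: C2 read [C2 read from I: no other sharers -> C2=E (exclusive)] -> [I,I,E,I]
Op 2: C2 read [C2 read: already in E, no change] -> [I,I,E,I]
Op 3: C0 write [C0 write: invalidate ['C2=E'] -> C0=M] -> [M,I,I,I]
Op 4: C0 read [C0 read: already in M, no change] -> [M,I,I,I]
Op 5: C0 write [C0 write: already M (modified), no change] -> [M,I,I,I]
Op 6: C2 write [C2 write: invalidate ['C0=M'] -> C2=M] -> [I,I,M,I]
Op 7: C2 write [C2 write: already M (modified), no change] -> [I,I,M,I]

Answer: I I M I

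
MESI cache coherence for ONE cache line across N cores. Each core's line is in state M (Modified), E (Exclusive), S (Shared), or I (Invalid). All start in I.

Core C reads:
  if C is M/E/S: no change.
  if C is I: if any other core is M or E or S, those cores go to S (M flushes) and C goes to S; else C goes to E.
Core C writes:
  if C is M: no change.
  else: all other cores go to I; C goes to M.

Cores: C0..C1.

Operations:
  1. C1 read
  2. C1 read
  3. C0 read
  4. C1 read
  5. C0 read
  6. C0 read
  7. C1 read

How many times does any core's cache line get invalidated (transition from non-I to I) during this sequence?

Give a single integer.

Op 1: C1 read [C1 read from I: no other sharers -> C1=E (exclusive)] -> [I,E] (invalidations this op: 0; running total: 0)
Op 2: C1 read [C1 read: already in E, no change] -> [I,E] (invalidations this op: 0; running total: 0)
Op 3: C0 read [C0 read from I: others=['C1=E'] -> C0=S, others downsized to S] -> [S,S] (invalidations this op: 0; running total: 0)
Op 4: C1 read [C1 read: already in S, no change] -> [S,S] (invalidations this op: 0; running total: 0)
Op 5: C0 read [C0 read: already in S, no change] -> [S,S] (invalidations this op: 0; running total: 0)
Op 6: C0 read [C0 read: already in S, no change] -> [S,S] (invalidations this op: 0; running total: 0)
Op 7: C1 read [C1 read: already in S, no change] -> [S,S] (invalidations this op: 0; running total: 0)

Answer: 0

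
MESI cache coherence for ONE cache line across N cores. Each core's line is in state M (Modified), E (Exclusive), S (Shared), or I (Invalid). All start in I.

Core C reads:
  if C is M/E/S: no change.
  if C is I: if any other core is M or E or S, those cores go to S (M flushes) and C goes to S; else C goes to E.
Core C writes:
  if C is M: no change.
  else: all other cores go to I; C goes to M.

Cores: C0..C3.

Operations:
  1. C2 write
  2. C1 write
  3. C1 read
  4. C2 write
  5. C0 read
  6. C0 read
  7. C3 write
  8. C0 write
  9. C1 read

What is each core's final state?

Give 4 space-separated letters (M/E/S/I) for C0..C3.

Op 1: C2 write [C2 write: invalidate none -> C2=M] -> [I,I,M,I]
Op 2: C1 write [C1 write: invalidate ['C2=M'] -> C1=M] -> [I,M,I,I]
Op 3: C1 read [C1 read: already in M, no change] -> [I,M,I,I]
Op 4: C2 write [C2 write: invalidate ['C1=M'] -> C2=M] -> [I,I,M,I]
Op 5: C0 read [C0 read from I: others=['C2=M'] -> C0=S, others downsized to S] -> [S,I,S,I]
Op 6: C0 read [C0 read: already in S, no change] -> [S,I,S,I]
Op 7: C3 write [C3 write: invalidate ['C0=S', 'C2=S'] -> C3=M] -> [I,I,I,M]
Op 8: C0 write [C0 write: invalidate ['C3=M'] -> C0=M] -> [M,I,I,I]
Op 9: C1 read [C1 read from I: others=['C0=M'] -> C1=S, others downsized to S] -> [S,S,I,I]

Answer: S S I I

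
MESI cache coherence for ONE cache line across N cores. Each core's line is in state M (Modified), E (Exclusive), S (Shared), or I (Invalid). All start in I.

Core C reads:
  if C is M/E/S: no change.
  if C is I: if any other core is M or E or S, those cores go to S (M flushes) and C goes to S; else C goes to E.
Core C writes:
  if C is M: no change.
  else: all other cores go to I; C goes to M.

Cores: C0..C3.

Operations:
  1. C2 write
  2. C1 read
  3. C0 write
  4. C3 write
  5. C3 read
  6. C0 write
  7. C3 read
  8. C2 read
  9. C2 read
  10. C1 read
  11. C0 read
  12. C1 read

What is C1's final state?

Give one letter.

Op 1: C2 write [C2 write: invalidate none -> C2=M] -> [I,I,M,I]
Op 2: C1 read [C1 read from I: others=['C2=M'] -> C1=S, others downsized to S] -> [I,S,S,I]
Op 3: C0 write [C0 write: invalidate ['C1=S', 'C2=S'] -> C0=M] -> [M,I,I,I]
Op 4: C3 write [C3 write: invalidate ['C0=M'] -> C3=M] -> [I,I,I,M]
Op 5: C3 read [C3 read: already in M, no change] -> [I,I,I,M]
Op 6: C0 write [C0 write: invalidate ['C3=M'] -> C0=M] -> [M,I,I,I]
Op 7: C3 read [C3 read from I: others=['C0=M'] -> C3=S, others downsized to S] -> [S,I,I,S]
Op 8: C2 read [C2 read from I: others=['C0=S', 'C3=S'] -> C2=S, others downsized to S] -> [S,I,S,S]
Op 9: C2 read [C2 read: already in S, no change] -> [S,I,S,S]
Op 10: C1 read [C1 read from I: others=['C0=S', 'C2=S', 'C3=S'] -> C1=S, others downsized to S] -> [S,S,S,S]
Op 11: C0 read [C0 read: already in S, no change] -> [S,S,S,S]
Op 12: C1 read [C1 read: already in S, no change] -> [S,S,S,S]

Answer: S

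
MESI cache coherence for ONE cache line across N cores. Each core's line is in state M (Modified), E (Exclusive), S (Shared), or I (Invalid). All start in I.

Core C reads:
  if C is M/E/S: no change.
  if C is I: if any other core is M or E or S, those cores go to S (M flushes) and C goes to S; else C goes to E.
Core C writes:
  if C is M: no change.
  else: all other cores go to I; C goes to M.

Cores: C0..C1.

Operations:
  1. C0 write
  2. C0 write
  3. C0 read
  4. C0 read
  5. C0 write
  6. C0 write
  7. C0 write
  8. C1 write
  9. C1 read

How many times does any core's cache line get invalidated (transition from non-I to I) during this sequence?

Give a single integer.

Answer: 1

Derivation:
Op 1: C0 write [C0 write: invalidate none -> C0=M] -> [M,I] (invalidations this op: 0; running total: 0)
Op 2: C0 write [C0 write: already M (modified), no change] -> [M,I] (invalidations this op: 0; running total: 0)
Op 3: C0 read [C0 read: already in M, no change] -> [M,I] (invalidations this op: 0; running total: 0)
Op 4: C0 read [C0 read: already in M, no change] -> [M,I] (invalidations this op: 0; running total: 0)
Op 5: C0 write [C0 write: already M (modified), no change] -> [M,I] (invalidations this op: 0; running total: 0)
Op 6: C0 write [C0 write: already M (modified), no change] -> [M,I] (invalidations this op: 0; running total: 0)
Op 7: C0 write [C0 write: already M (modified), no change] -> [M,I] (invalidations this op: 0; running total: 0)
Op 8: C1 write [C1 write: invalidate ['C0=M'] -> C1=M] -> [I,M] (invalidations this op: 1; running total: 1)
Op 9: C1 read [C1 read: already in M, no change] -> [I,M] (invalidations this op: 0; running total: 1)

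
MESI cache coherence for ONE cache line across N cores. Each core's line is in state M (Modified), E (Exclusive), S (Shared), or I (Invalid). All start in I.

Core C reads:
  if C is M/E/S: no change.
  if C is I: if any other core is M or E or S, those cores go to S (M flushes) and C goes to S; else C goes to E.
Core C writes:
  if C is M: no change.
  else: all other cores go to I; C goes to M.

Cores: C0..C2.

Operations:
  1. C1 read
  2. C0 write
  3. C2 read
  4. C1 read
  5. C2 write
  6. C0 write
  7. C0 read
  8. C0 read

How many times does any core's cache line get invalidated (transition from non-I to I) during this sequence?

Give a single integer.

Answer: 4

Derivation:
Op 1: C1 read [C1 read from I: no other sharers -> C1=E (exclusive)] -> [I,E,I] (invalidations this op: 0; running total: 0)
Op 2: C0 write [C0 write: invalidate ['C1=E'] -> C0=M] -> [M,I,I] (invalidations this op: 1; running total: 1)
Op 3: C2 read [C2 read from I: others=['C0=M'] -> C2=S, others downsized to S] -> [S,I,S] (invalidations this op: 0; running total: 1)
Op 4: C1 read [C1 read from I: others=['C0=S', 'C2=S'] -> C1=S, others downsized to S] -> [S,S,S] (invalidations this op: 0; running total: 1)
Op 5: C2 write [C2 write: invalidate ['C0=S', 'C1=S'] -> C2=M] -> [I,I,M] (invalidations this op: 2; running total: 3)
Op 6: C0 write [C0 write: invalidate ['C2=M'] -> C0=M] -> [M,I,I] (invalidations this op: 1; running total: 4)
Op 7: C0 read [C0 read: already in M, no change] -> [M,I,I] (invalidations this op: 0; running total: 4)
Op 8: C0 read [C0 read: already in M, no change] -> [M,I,I] (invalidations this op: 0; running total: 4)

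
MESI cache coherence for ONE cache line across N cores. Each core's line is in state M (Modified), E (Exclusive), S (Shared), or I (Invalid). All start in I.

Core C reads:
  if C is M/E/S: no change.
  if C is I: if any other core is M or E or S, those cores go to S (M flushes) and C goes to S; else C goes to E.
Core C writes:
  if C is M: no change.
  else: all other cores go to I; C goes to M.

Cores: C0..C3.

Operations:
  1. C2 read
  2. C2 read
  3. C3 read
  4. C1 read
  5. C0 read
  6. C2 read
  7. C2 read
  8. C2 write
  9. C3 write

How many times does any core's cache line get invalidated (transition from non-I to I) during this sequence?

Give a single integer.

Op 1: C2 read [C2 read from I: no other sharers -> C2=E (exclusive)] -> [I,I,E,I] (invalidations this op: 0; running total: 0)
Op 2: C2 read [C2 read: already in E, no change] -> [I,I,E,I] (invalidations this op: 0; running total: 0)
Op 3: C3 read [C3 read from I: others=['C2=E'] -> C3=S, others downsized to S] -> [I,I,S,S] (invalidations this op: 0; running total: 0)
Op 4: C1 read [C1 read from I: others=['C2=S', 'C3=S'] -> C1=S, others downsized to S] -> [I,S,S,S] (invalidations this op: 0; running total: 0)
Op 5: C0 read [C0 read from I: others=['C1=S', 'C2=S', 'C3=S'] -> C0=S, others downsized to S] -> [S,S,S,S] (invalidations this op: 0; running total: 0)
Op 6: C2 read [C2 read: already in S, no change] -> [S,S,S,S] (invalidations this op: 0; running total: 0)
Op 7: C2 read [C2 read: already in S, no change] -> [S,S,S,S] (invalidations this op: 0; running total: 0)
Op 8: C2 write [C2 write: invalidate ['C0=S', 'C1=S', 'C3=S'] -> C2=M] -> [I,I,M,I] (invalidations this op: 3; running total: 3)
Op 9: C3 write [C3 write: invalidate ['C2=M'] -> C3=M] -> [I,I,I,M] (invalidations this op: 1; running total: 4)

Answer: 4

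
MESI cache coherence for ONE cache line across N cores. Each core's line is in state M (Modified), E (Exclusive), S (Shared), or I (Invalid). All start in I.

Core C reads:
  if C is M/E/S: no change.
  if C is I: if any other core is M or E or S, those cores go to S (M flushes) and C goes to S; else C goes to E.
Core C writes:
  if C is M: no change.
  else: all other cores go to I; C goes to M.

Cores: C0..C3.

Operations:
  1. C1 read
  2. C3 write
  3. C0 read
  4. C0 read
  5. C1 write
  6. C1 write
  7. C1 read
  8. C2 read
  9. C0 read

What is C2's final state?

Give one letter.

Op 1: C1 read [C1 read from I: no other sharers -> C1=E (exclusive)] -> [I,E,I,I]
Op 2: C3 write [C3 write: invalidate ['C1=E'] -> C3=M] -> [I,I,I,M]
Op 3: C0 read [C0 read from I: others=['C3=M'] -> C0=S, others downsized to S] -> [S,I,I,S]
Op 4: C0 read [C0 read: already in S, no change] -> [S,I,I,S]
Op 5: C1 write [C1 write: invalidate ['C0=S', 'C3=S'] -> C1=M] -> [I,M,I,I]
Op 6: C1 write [C1 write: already M (modified), no change] -> [I,M,I,I]
Op 7: C1 read [C1 read: already in M, no change] -> [I,M,I,I]
Op 8: C2 read [C2 read from I: others=['C1=M'] -> C2=S, others downsized to S] -> [I,S,S,I]
Op 9: C0 read [C0 read from I: others=['C1=S', 'C2=S'] -> C0=S, others downsized to S] -> [S,S,S,I]

Answer: S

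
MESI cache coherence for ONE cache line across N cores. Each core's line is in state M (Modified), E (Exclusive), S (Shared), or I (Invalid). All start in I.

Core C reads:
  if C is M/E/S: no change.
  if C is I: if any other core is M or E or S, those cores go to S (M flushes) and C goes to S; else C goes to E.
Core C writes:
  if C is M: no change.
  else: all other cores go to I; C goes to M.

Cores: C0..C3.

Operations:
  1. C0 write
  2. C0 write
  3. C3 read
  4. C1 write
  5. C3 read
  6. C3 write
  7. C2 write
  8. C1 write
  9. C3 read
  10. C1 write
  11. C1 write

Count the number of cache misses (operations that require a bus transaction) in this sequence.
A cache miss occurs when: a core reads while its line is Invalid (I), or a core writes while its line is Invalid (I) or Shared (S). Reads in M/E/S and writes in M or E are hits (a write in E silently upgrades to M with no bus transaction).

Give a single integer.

Op 1: C0 write [C0 write: invalidate none -> C0=M] -> [M,I,I,I] [MISS #1: write from I]
Op 2: C0 write [C0 write: already M (modified), no change] -> [M,I,I,I] [hit: write from M]
Op 3: C3 read [C3 read from I: others=['C0=M'] -> C3=S, others downsized to S] -> [S,I,I,S] [MISS #2: read from I]
Op 4: C1 write [C1 write: invalidate ['C0=S', 'C3=S'] -> C1=M] -> [I,M,I,I] [MISS #3: write from I]
Op 5: C3 read [C3 read from I: others=['C1=M'] -> C3=S, others downsized to S] -> [I,S,I,S] [MISS #4: read from I]
Op 6: C3 write [C3 write: invalidate ['C1=S'] -> C3=M] -> [I,I,I,M] [MISS #5: write from S]
Op 7: C2 write [C2 write: invalidate ['C3=M'] -> C2=M] -> [I,I,M,I] [MISS #6: write from I]
Op 8: C1 write [C1 write: invalidate ['C2=M'] -> C1=M] -> [I,M,I,I] [MISS #7: write from I]
Op 9: C3 read [C3 read from I: others=['C1=M'] -> C3=S, others downsized to S] -> [I,S,I,S] [MISS #8: read from I]
Op 10: C1 write [C1 write: invalidate ['C3=S'] -> C1=M] -> [I,M,I,I] [MISS #9: write from S]
Op 11: C1 write [C1 write: already M (modified), no change] -> [I,M,I,I] [hit: write from M]

Answer: 9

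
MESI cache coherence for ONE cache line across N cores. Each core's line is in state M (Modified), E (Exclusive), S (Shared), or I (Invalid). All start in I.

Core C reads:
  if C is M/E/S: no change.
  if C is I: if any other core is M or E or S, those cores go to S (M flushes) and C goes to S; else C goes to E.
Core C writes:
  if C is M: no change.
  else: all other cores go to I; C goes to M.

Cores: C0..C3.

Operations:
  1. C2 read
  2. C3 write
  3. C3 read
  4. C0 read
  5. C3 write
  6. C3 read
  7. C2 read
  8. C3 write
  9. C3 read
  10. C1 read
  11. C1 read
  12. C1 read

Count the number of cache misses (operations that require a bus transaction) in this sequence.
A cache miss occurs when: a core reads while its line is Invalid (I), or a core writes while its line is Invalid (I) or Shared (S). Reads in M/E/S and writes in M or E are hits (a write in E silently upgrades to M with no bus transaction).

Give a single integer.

Answer: 7

Derivation:
Op 1: C2 read [C2 read from I: no other sharers -> C2=E (exclusive)] -> [I,I,E,I] [MISS #1: read from I]
Op 2: C3 write [C3 write: invalidate ['C2=E'] -> C3=M] -> [I,I,I,M] [MISS #2: write from I]
Op 3: C3 read [C3 read: already in M, no change] -> [I,I,I,M] [hit: read from M]
Op 4: C0 read [C0 read from I: others=['C3=M'] -> C0=S, others downsized to S] -> [S,I,I,S] [MISS #3: read from I]
Op 5: C3 write [C3 write: invalidate ['C0=S'] -> C3=M] -> [I,I,I,M] [MISS #4: write from S]
Op 6: C3 read [C3 read: already in M, no change] -> [I,I,I,M] [hit: read from M]
Op 7: C2 read [C2 read from I: others=['C3=M'] -> C2=S, others downsized to S] -> [I,I,S,S] [MISS #5: read from I]
Op 8: C3 write [C3 write: invalidate ['C2=S'] -> C3=M] -> [I,I,I,M] [MISS #6: write from S]
Op 9: C3 read [C3 read: already in M, no change] -> [I,I,I,M] [hit: read from M]
Op 10: C1 read [C1 read from I: others=['C3=M'] -> C1=S, others downsized to S] -> [I,S,I,S] [MISS #7: read from I]
Op 11: C1 read [C1 read: already in S, no change] -> [I,S,I,S] [hit: read from S]
Op 12: C1 read [C1 read: already in S, no change] -> [I,S,I,S] [hit: read from S]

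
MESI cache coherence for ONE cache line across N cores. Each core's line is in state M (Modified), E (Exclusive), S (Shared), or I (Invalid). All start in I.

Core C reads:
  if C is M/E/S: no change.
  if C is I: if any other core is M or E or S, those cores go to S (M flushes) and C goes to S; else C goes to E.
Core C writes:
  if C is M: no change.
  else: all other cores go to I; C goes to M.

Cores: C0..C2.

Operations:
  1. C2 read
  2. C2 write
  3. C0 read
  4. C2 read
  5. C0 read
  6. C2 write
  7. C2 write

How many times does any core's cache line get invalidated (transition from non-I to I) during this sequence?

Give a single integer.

Answer: 1

Derivation:
Op 1: C2 read [C2 read from I: no other sharers -> C2=E (exclusive)] -> [I,I,E] (invalidations this op: 0; running total: 0)
Op 2: C2 write [C2 write: invalidate none -> C2=M] -> [I,I,M] (invalidations this op: 0; running total: 0)
Op 3: C0 read [C0 read from I: others=['C2=M'] -> C0=S, others downsized to S] -> [S,I,S] (invalidations this op: 0; running total: 0)
Op 4: C2 read [C2 read: already in S, no change] -> [S,I,S] (invalidations this op: 0; running total: 0)
Op 5: C0 read [C0 read: already in S, no change] -> [S,I,S] (invalidations this op: 0; running total: 0)
Op 6: C2 write [C2 write: invalidate ['C0=S'] -> C2=M] -> [I,I,M] (invalidations this op: 1; running total: 1)
Op 7: C2 write [C2 write: already M (modified), no change] -> [I,I,M] (invalidations this op: 0; running total: 1)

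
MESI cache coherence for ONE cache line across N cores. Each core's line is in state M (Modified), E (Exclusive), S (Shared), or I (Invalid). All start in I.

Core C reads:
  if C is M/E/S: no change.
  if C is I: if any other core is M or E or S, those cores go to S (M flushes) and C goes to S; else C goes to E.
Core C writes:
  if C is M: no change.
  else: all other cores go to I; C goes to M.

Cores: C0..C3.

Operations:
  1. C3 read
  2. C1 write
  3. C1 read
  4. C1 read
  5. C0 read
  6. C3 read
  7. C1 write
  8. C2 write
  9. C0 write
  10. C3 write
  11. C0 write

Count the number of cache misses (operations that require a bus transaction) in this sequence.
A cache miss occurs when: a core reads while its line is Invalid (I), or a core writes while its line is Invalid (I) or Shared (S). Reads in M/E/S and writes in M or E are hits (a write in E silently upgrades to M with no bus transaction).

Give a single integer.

Answer: 9

Derivation:
Op 1: C3 read [C3 read from I: no other sharers -> C3=E (exclusive)] -> [I,I,I,E] [MISS #1: read from I]
Op 2: C1 write [C1 write: invalidate ['C3=E'] -> C1=M] -> [I,M,I,I] [MISS #2: write from I]
Op 3: C1 read [C1 read: already in M, no change] -> [I,M,I,I] [hit: read from M]
Op 4: C1 read [C1 read: already in M, no change] -> [I,M,I,I] [hit: read from M]
Op 5: C0 read [C0 read from I: others=['C1=M'] -> C0=S, others downsized to S] -> [S,S,I,I] [MISS #3: read from I]
Op 6: C3 read [C3 read from I: others=['C0=S', 'C1=S'] -> C3=S, others downsized to S] -> [S,S,I,S] [MISS #4: read from I]
Op 7: C1 write [C1 write: invalidate ['C0=S', 'C3=S'] -> C1=M] -> [I,M,I,I] [MISS #5: write from S]
Op 8: C2 write [C2 write: invalidate ['C1=M'] -> C2=M] -> [I,I,M,I] [MISS #6: write from I]
Op 9: C0 write [C0 write: invalidate ['C2=M'] -> C0=M] -> [M,I,I,I] [MISS #7: write from I]
Op 10: C3 write [C3 write: invalidate ['C0=M'] -> C3=M] -> [I,I,I,M] [MISS #8: write from I]
Op 11: C0 write [C0 write: invalidate ['C3=M'] -> C0=M] -> [M,I,I,I] [MISS #9: write from I]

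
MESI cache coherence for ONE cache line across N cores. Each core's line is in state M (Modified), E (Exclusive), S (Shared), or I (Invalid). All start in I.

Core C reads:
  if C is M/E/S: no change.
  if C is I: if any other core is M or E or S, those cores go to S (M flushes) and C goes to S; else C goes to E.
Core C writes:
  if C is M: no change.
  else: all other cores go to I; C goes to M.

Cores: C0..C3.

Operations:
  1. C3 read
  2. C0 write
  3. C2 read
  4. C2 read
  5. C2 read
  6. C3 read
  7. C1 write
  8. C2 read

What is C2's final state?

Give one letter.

Op 1: C3 read [C3 read from I: no other sharers -> C3=E (exclusive)] -> [I,I,I,E]
Op 2: C0 write [C0 write: invalidate ['C3=E'] -> C0=M] -> [M,I,I,I]
Op 3: C2 read [C2 read from I: others=['C0=M'] -> C2=S, others downsized to S] -> [S,I,S,I]
Op 4: C2 read [C2 read: already in S, no change] -> [S,I,S,I]
Op 5: C2 read [C2 read: already in S, no change] -> [S,I,S,I]
Op 6: C3 read [C3 read from I: others=['C0=S', 'C2=S'] -> C3=S, others downsized to S] -> [S,I,S,S]
Op 7: C1 write [C1 write: invalidate ['C0=S', 'C2=S', 'C3=S'] -> C1=M] -> [I,M,I,I]
Op 8: C2 read [C2 read from I: others=['C1=M'] -> C2=S, others downsized to S] -> [I,S,S,I]

Answer: S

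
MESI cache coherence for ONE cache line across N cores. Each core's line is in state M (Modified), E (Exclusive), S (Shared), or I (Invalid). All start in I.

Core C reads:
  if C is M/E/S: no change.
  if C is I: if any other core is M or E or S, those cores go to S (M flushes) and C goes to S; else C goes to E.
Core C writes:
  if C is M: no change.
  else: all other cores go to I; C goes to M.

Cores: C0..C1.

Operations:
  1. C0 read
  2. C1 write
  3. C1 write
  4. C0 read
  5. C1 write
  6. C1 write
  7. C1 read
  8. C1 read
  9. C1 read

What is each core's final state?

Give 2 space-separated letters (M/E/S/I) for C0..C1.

Op 1: C0 read [C0 read from I: no other sharers -> C0=E (exclusive)] -> [E,I]
Op 2: C1 write [C1 write: invalidate ['C0=E'] -> C1=M] -> [I,M]
Op 3: C1 write [C1 write: already M (modified), no change] -> [I,M]
Op 4: C0 read [C0 read from I: others=['C1=M'] -> C0=S, others downsized to S] -> [S,S]
Op 5: C1 write [C1 write: invalidate ['C0=S'] -> C1=M] -> [I,M]
Op 6: C1 write [C1 write: already M (modified), no change] -> [I,M]
Op 7: C1 read [C1 read: already in M, no change] -> [I,M]
Op 8: C1 read [C1 read: already in M, no change] -> [I,M]
Op 9: C1 read [C1 read: already in M, no change] -> [I,M]

Answer: I M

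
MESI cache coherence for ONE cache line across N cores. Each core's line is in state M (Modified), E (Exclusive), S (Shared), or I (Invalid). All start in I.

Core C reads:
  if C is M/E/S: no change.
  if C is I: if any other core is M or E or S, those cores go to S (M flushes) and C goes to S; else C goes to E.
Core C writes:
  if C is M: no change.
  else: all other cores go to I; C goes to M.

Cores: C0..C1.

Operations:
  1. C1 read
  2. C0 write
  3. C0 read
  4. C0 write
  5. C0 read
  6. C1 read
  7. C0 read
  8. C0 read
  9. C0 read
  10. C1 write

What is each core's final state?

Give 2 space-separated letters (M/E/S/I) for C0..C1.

Answer: I M

Derivation:
Op 1: C1 read [C1 read from I: no other sharers -> C1=E (exclusive)] -> [I,E]
Op 2: C0 write [C0 write: invalidate ['C1=E'] -> C0=M] -> [M,I]
Op 3: C0 read [C0 read: already in M, no change] -> [M,I]
Op 4: C0 write [C0 write: already M (modified), no change] -> [M,I]
Op 5: C0 read [C0 read: already in M, no change] -> [M,I]
Op 6: C1 read [C1 read from I: others=['C0=M'] -> C1=S, others downsized to S] -> [S,S]
Op 7: C0 read [C0 read: already in S, no change] -> [S,S]
Op 8: C0 read [C0 read: already in S, no change] -> [S,S]
Op 9: C0 read [C0 read: already in S, no change] -> [S,S]
Op 10: C1 write [C1 write: invalidate ['C0=S'] -> C1=M] -> [I,M]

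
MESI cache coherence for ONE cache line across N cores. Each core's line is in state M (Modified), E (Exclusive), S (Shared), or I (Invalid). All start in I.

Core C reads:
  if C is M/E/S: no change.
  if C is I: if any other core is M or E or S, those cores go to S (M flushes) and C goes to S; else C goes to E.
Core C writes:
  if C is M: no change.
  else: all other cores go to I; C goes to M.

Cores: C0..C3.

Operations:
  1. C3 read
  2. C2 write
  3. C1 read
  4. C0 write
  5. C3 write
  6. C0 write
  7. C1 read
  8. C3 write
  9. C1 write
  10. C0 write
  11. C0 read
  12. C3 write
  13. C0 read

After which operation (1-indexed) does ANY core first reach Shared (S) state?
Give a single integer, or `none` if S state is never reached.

Op 1: C3 read [C3 read from I: no other sharers -> C3=E (exclusive)] -> [I,I,I,E]
Op 2: C2 write [C2 write: invalidate ['C3=E'] -> C2=M] -> [I,I,M,I]
Op 3: C1 read [C1 read from I: others=['C2=M'] -> C1=S, others downsized to S] -> [I,S,S,I]
  -> First S state at op 3; remaining ops need not be traced.

Answer: 3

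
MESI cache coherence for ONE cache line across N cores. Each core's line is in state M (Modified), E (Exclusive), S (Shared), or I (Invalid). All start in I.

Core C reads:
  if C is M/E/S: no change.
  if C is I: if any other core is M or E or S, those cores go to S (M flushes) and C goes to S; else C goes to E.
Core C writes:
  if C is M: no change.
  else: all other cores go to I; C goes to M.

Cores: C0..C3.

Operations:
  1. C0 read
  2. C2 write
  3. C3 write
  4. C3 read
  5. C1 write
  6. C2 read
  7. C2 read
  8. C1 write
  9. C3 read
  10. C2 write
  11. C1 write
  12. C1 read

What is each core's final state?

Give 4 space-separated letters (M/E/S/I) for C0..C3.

Answer: I M I I

Derivation:
Op 1: C0 read [C0 read from I: no other sharers -> C0=E (exclusive)] -> [E,I,I,I]
Op 2: C2 write [C2 write: invalidate ['C0=E'] -> C2=M] -> [I,I,M,I]
Op 3: C3 write [C3 write: invalidate ['C2=M'] -> C3=M] -> [I,I,I,M]
Op 4: C3 read [C3 read: already in M, no change] -> [I,I,I,M]
Op 5: C1 write [C1 write: invalidate ['C3=M'] -> C1=M] -> [I,M,I,I]
Op 6: C2 read [C2 read from I: others=['C1=M'] -> C2=S, others downsized to S] -> [I,S,S,I]
Op 7: C2 read [C2 read: already in S, no change] -> [I,S,S,I]
Op 8: C1 write [C1 write: invalidate ['C2=S'] -> C1=M] -> [I,M,I,I]
Op 9: C3 read [C3 read from I: others=['C1=M'] -> C3=S, others downsized to S] -> [I,S,I,S]
Op 10: C2 write [C2 write: invalidate ['C1=S', 'C3=S'] -> C2=M] -> [I,I,M,I]
Op 11: C1 write [C1 write: invalidate ['C2=M'] -> C1=M] -> [I,M,I,I]
Op 12: C1 read [C1 read: already in M, no change] -> [I,M,I,I]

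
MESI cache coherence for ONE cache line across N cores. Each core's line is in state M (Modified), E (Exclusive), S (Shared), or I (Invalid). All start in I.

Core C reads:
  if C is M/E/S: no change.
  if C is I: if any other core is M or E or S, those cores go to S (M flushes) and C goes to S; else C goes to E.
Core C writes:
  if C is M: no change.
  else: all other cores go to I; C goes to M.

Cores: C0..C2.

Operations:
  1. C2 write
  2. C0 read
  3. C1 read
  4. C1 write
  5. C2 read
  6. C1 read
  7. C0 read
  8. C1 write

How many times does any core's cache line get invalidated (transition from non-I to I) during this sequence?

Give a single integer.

Answer: 4

Derivation:
Op 1: C2 write [C2 write: invalidate none -> C2=M] -> [I,I,M] (invalidations this op: 0; running total: 0)
Op 2: C0 read [C0 read from I: others=['C2=M'] -> C0=S, others downsized to S] -> [S,I,S] (invalidations this op: 0; running total: 0)
Op 3: C1 read [C1 read from I: others=['C0=S', 'C2=S'] -> C1=S, others downsized to S] -> [S,S,S] (invalidations this op: 0; running total: 0)
Op 4: C1 write [C1 write: invalidate ['C0=S', 'C2=S'] -> C1=M] -> [I,M,I] (invalidations this op: 2; running total: 2)
Op 5: C2 read [C2 read from I: others=['C1=M'] -> C2=S, others downsized to S] -> [I,S,S] (invalidations this op: 0; running total: 2)
Op 6: C1 read [C1 read: already in S, no change] -> [I,S,S] (invalidations this op: 0; running total: 2)
Op 7: C0 read [C0 read from I: others=['C1=S', 'C2=S'] -> C0=S, others downsized to S] -> [S,S,S] (invalidations this op: 0; running total: 2)
Op 8: C1 write [C1 write: invalidate ['C0=S', 'C2=S'] -> C1=M] -> [I,M,I] (invalidations this op: 2; running total: 4)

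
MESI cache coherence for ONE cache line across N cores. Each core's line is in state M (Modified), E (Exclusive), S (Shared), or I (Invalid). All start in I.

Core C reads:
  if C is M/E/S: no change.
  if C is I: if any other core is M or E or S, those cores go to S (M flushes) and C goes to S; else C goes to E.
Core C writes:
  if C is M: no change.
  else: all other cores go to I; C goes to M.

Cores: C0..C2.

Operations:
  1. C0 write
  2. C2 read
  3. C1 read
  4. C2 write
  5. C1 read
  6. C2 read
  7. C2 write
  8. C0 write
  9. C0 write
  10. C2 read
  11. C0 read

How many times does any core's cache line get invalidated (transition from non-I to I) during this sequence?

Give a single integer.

Op 1: C0 write [C0 write: invalidate none -> C0=M] -> [M,I,I] (invalidations this op: 0; running total: 0)
Op 2: C2 read [C2 read from I: others=['C0=M'] -> C2=S, others downsized to S] -> [S,I,S] (invalidations this op: 0; running total: 0)
Op 3: C1 read [C1 read from I: others=['C0=S', 'C2=S'] -> C1=S, others downsized to S] -> [S,S,S] (invalidations this op: 0; running total: 0)
Op 4: C2 write [C2 write: invalidate ['C0=S', 'C1=S'] -> C2=M] -> [I,I,M] (invalidations this op: 2; running total: 2)
Op 5: C1 read [C1 read from I: others=['C2=M'] -> C1=S, others downsized to S] -> [I,S,S] (invalidations this op: 0; running total: 2)
Op 6: C2 read [C2 read: already in S, no change] -> [I,S,S] (invalidations this op: 0; running total: 2)
Op 7: C2 write [C2 write: invalidate ['C1=S'] -> C2=M] -> [I,I,M] (invalidations this op: 1; running total: 3)
Op 8: C0 write [C0 write: invalidate ['C2=M'] -> C0=M] -> [M,I,I] (invalidations this op: 1; running total: 4)
Op 9: C0 write [C0 write: already M (modified), no change] -> [M,I,I] (invalidations this op: 0; running total: 4)
Op 10: C2 read [C2 read from I: others=['C0=M'] -> C2=S, others downsized to S] -> [S,I,S] (invalidations this op: 0; running total: 4)
Op 11: C0 read [C0 read: already in S, no change] -> [S,I,S] (invalidations this op: 0; running total: 4)

Answer: 4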